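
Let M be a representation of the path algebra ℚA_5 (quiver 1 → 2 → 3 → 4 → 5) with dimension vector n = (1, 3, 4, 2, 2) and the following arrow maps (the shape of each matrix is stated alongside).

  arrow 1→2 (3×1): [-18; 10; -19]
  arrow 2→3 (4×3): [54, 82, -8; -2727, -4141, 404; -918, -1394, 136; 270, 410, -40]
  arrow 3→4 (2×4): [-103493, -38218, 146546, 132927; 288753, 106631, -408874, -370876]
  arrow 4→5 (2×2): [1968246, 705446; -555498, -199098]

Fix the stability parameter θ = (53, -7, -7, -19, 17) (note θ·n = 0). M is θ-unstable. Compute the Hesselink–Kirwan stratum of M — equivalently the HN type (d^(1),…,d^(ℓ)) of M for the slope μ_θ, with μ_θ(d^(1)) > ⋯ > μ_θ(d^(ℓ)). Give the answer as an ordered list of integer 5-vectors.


Via rank(M_{q-1}∘⋯∘M_p): M ≅ I[1,2], I[2,2], I[2,5], I[3,3]^2, I[3,4], I[5,5].
μ_θ-semistable layers: μ^(1)=23; μ^(2)=17; μ^(3)=-7; μ^(4)=-11; μ^(5)=-13

((1, 1, 0, 0, 0); (0, 0, 0, 0, 2); (0, 1, 2, 0, 0); (0, 1, 1, 1, 0); (0, 0, 1, 1, 0))


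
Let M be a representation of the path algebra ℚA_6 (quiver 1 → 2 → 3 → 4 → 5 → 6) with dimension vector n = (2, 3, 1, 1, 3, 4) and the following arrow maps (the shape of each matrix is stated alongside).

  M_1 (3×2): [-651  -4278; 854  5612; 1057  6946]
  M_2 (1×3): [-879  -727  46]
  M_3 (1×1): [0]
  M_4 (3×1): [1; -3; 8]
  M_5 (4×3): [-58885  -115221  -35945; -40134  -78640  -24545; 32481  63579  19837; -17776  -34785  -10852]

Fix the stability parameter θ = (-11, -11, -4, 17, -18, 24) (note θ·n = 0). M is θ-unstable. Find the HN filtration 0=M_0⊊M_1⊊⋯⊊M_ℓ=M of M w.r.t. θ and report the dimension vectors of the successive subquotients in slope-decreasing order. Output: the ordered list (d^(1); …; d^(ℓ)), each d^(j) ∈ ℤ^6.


Barcode: M ≅ I[1,1], I[1,3], I[2,2]^2, I[4,6], I[5,6]^2, I[6,6]. HN layers by μ_θ (5 steps, strictly decreasing):
  μ^(1)=24; μ^(2)=-1/2; μ^(3)=-4; μ^(4)=-11; μ^(5)=-18

((0, 0, 0, 0, 0, 4); (0, 0, 0, 1, 1, 0); (0, 0, 1, 0, 0, 0); (2, 3, 0, 0, 0, 0); (0, 0, 0, 0, 2, 0))


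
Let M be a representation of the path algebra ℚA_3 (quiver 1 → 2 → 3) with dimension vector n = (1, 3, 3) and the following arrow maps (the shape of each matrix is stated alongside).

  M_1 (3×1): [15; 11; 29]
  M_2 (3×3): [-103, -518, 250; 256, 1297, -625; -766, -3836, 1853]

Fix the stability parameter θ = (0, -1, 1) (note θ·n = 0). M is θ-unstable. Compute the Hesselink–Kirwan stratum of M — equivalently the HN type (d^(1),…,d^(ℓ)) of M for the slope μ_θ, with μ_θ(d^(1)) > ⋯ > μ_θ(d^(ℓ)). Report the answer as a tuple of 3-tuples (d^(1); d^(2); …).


Interval decomposition of M: I[1,3], I[2,3]^2.
HN type (ℓ=3): μ^(1)=1; μ^(2)=-1/2; μ^(3)=-1

((0, 0, 3); (1, 1, 0); (0, 2, 0))


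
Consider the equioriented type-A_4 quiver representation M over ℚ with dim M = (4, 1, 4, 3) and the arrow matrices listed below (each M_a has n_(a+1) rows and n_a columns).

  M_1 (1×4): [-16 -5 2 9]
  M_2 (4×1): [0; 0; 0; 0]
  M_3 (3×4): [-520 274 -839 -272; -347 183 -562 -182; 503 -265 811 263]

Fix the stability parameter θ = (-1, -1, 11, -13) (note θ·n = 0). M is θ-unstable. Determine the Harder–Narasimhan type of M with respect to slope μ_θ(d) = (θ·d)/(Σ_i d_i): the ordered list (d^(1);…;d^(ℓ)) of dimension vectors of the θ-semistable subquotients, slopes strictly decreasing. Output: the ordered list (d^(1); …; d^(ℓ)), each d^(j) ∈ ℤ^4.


Barcode: M ≅ I[1,1]^3, I[1,2], I[3,3], I[3,4]^3. HN layers by μ_θ (2 steps, strictly decreasing):
  μ^(1)=11; μ^(2)=-1

((0, 0, 1, 0); (4, 1, 3, 3))


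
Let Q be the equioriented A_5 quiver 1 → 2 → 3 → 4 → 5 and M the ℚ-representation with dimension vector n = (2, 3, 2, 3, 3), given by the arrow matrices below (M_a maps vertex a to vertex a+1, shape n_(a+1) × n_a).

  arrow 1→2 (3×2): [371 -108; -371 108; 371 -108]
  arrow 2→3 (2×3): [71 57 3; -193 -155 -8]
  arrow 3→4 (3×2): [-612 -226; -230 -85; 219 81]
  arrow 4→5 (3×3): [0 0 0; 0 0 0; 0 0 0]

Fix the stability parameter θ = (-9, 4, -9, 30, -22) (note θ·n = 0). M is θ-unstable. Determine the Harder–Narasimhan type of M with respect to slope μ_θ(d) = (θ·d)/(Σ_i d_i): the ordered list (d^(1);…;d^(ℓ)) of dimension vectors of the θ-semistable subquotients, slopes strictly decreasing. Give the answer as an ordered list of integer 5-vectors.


Via rank(M_{q-1}∘⋯∘M_p): M ≅ I[1,1], I[1,4], I[2,2], I[2,4], I[4,4], I[5,5]^3.
μ_θ-semistable layers: μ^(1)=30; μ^(2)=4; μ^(3)=-5/2; μ^(4)=-9; μ^(5)=-22

((0, 0, 0, 3, 0); (0, 1, 0, 0, 0); (0, 2, 2, 0, 0); (2, 0, 0, 0, 0); (0, 0, 0, 0, 3))


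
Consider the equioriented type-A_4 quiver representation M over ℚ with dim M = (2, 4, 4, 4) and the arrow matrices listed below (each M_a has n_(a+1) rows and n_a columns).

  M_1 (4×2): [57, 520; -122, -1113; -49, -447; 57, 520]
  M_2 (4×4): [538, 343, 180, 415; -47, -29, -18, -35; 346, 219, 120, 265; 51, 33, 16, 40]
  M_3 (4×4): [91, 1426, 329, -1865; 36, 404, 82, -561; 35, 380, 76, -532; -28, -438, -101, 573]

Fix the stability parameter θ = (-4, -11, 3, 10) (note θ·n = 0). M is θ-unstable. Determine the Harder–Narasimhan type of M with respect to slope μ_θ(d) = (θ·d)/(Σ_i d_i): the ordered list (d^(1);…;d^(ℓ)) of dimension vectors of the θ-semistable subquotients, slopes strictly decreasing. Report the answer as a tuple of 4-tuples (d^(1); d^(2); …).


Interval decomposition of M: I[1,3], I[1,4], I[2,2], I[2,4], I[3,4], I[4,4].
HN type (ℓ=4): μ^(1)=10; μ^(2)=3; μ^(3)=-15/2; μ^(4)=-11

((0, 0, 0, 4); (0, 0, 4, 0); (2, 2, 0, 0); (0, 2, 0, 0))


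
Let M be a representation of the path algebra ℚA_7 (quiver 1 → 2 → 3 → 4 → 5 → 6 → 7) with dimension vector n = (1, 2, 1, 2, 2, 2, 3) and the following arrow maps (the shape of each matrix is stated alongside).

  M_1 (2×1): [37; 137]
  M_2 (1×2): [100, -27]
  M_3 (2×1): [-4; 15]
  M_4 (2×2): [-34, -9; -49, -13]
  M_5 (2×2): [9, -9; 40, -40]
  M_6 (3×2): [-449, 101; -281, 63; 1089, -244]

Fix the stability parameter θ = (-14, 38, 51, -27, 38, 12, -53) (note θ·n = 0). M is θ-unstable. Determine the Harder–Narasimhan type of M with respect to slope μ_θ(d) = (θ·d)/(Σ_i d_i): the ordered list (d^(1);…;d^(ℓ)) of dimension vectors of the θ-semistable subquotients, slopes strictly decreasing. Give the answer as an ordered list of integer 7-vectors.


Via rank(M_{q-1}∘⋯∘M_p): M ≅ I[1,5], I[2,2], I[4,7], I[6,7], I[7,7].
μ_θ-semistable layers: μ^(1)=38; μ^(2)=62/3; μ^(3)=-1; μ^(4)=-14; μ^(5)=-41/2; μ^(6)=-27; μ^(7)=-53

((0, 1, 0, 0, 1, 0, 0); (0, 1, 1, 1, 0, 0, 0); (0, 0, 0, 0, 1, 1, 1); (1, 0, 0, 0, 0, 0, 0); (0, 0, 0, 0, 0, 1, 1); (0, 0, 0, 1, 0, 0, 0); (0, 0, 0, 0, 0, 0, 1))


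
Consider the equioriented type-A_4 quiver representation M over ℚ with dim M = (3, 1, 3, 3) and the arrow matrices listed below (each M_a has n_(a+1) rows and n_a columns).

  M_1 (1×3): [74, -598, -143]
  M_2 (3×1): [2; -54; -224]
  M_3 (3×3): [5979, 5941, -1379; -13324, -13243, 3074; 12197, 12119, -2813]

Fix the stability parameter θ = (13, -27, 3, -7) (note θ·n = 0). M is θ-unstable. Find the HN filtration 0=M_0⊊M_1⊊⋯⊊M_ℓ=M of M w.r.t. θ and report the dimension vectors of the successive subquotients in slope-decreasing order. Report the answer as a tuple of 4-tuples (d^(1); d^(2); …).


Interval decomposition of M: I[1,1]^2, I[1,4], I[3,4]^2.
HN type (ℓ=3): μ^(1)=13; μ^(2)=-2; μ^(3)=-7

((2, 0, 0, 0); (0, 0, 3, 3); (1, 1, 0, 0))


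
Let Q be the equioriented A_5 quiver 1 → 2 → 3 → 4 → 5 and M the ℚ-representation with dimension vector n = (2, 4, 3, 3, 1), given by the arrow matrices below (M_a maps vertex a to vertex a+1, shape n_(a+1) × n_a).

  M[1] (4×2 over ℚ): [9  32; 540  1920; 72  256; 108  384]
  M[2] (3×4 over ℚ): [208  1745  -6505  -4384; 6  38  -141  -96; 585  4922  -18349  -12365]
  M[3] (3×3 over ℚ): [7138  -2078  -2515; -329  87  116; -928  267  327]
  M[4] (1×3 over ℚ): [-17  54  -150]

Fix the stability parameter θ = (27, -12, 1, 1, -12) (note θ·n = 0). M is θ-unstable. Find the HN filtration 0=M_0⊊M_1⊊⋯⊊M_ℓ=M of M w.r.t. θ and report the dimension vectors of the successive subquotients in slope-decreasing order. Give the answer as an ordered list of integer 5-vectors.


Via rank(M_{q-1}∘⋯∘M_p): M ≅ I[1,1], I[1,5], I[2,2], I[2,4]^2.
μ_θ-semistable layers: μ^(1)=27; μ^(2)=1; μ^(3)=-12

((1, 0, 0, 0, 0); (1, 1, 3, 3, 1); (0, 3, 0, 0, 0))


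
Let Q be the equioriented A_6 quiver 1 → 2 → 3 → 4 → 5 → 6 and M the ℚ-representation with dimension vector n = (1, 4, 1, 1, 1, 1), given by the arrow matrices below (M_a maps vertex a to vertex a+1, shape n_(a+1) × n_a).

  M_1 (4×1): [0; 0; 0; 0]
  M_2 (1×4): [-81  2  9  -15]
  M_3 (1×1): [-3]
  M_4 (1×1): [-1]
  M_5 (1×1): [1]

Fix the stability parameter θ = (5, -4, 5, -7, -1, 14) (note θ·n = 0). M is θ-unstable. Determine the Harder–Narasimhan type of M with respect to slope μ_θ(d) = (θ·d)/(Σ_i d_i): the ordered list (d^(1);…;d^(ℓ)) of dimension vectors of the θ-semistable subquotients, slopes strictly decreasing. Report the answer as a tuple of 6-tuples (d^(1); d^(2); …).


Interval decomposition of M: I[1,1], I[2,2]^3, I[2,6].
HN type (ℓ=4): μ^(1)=14; μ^(2)=5; μ^(3)=-1; μ^(4)=-4

((0, 0, 0, 0, 0, 1); (1, 0, 0, 0, 0, 0); (0, 0, 1, 1, 1, 0); (0, 4, 0, 0, 0, 0))


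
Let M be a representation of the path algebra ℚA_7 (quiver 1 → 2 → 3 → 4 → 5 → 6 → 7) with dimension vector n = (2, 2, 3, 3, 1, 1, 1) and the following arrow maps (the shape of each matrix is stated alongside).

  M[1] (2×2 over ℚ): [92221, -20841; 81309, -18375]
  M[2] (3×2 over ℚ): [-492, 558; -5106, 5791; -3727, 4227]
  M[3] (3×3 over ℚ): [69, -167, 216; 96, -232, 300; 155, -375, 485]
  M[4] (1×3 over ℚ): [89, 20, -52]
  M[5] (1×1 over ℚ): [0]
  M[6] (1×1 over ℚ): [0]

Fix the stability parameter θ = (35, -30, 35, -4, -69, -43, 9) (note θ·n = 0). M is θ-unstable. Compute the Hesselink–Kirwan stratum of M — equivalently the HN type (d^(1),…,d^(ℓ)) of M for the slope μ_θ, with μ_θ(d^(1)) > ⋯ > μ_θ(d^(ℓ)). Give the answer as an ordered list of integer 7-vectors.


Via rank(M_{q-1}∘⋯∘M_p): M ≅ I[1,4], I[1,5], I[3,3], I[4,4], I[6,6], I[7,7].
μ_θ-semistable layers: μ^(1)=35; μ^(2)=31/2; μ^(3)=9; μ^(4)=5/2; μ^(5)=-4; μ^(6)=-33/5; μ^(7)=-43

((0, 0, 1, 0, 0, 0, 0); (0, 0, 1, 1, 0, 0, 0); (0, 0, 0, 0, 0, 0, 1); (1, 1, 0, 0, 0, 0, 0); (0, 0, 0, 1, 0, 0, 0); (1, 1, 1, 1, 1, 0, 0); (0, 0, 0, 0, 0, 1, 0))


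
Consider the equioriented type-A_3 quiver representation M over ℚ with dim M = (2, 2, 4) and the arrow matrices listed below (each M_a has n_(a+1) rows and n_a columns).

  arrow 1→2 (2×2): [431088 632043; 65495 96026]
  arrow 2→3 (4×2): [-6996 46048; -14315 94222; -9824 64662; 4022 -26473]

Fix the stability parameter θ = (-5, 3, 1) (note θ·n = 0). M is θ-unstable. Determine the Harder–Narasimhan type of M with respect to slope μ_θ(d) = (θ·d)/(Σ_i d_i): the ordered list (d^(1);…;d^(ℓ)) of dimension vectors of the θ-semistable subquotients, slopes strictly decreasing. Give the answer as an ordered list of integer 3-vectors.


Barcode: M ≅ I[1,3]^2, I[3,3]^2. HN layers by μ_θ (3 steps, strictly decreasing):
  μ^(1)=2; μ^(2)=1; μ^(3)=-5

((0, 2, 2); (0, 0, 2); (2, 0, 0))


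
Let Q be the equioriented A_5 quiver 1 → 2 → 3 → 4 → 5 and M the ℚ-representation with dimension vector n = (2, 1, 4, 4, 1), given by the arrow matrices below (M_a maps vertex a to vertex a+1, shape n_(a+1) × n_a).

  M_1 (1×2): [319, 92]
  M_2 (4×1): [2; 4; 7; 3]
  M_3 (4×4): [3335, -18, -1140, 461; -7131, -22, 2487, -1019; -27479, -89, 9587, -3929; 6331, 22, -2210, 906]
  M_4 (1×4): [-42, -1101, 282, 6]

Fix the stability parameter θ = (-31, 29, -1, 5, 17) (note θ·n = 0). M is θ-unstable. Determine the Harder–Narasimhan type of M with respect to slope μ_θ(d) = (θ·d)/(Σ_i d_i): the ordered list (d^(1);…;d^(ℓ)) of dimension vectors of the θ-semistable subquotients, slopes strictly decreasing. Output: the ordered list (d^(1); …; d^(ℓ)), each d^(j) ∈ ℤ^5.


Via rank(M_{q-1}∘⋯∘M_p): M ≅ I[1,1], I[1,4], I[3,4]^2, I[3,5].
μ_θ-semistable layers: μ^(1)=17; μ^(2)=11; μ^(3)=5; μ^(4)=-1; μ^(5)=-31

((0, 0, 0, 0, 1); (0, 1, 1, 1, 0); (0, 0, 0, 3, 0); (0, 0, 3, 0, 0); (2, 0, 0, 0, 0))


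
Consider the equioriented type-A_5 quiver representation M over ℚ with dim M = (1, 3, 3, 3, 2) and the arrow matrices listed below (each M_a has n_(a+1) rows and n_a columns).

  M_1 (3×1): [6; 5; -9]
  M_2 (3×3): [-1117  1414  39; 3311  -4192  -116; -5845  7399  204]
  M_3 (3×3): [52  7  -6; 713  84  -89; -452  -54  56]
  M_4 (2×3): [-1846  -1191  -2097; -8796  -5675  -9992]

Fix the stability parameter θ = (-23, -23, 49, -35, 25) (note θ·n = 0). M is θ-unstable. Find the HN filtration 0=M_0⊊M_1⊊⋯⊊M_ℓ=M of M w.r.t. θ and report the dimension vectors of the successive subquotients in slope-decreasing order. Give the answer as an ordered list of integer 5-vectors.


Via rank(M_{q-1}∘⋯∘M_p): M ≅ I[1,3], I[2,4], I[2,5], I[4,5].
μ_θ-semistable layers: μ^(1)=49; μ^(2)=25; μ^(3)=7; μ^(4)=-23; μ^(5)=-35

((0, 0, 1, 0, 0); (0, 0, 0, 0, 2); (0, 0, 2, 2, 0); (1, 3, 0, 0, 0); (0, 0, 0, 1, 0))


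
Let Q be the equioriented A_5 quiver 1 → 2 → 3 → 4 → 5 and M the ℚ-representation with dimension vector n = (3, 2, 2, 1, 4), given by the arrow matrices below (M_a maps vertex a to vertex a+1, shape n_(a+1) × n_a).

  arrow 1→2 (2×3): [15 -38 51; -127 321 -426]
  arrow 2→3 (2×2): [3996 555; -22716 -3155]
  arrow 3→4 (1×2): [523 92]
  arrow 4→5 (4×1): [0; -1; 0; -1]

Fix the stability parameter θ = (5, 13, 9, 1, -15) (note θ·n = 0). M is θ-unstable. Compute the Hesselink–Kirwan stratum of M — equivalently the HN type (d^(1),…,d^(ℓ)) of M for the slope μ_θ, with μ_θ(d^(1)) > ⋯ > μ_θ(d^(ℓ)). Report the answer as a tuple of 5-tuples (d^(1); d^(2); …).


Via rank(M_{q-1}∘⋯∘M_p): M ≅ I[1,1], I[1,2], I[1,5], I[3,3], I[5,5]^3.
μ_θ-semistable layers: μ^(1)=13; μ^(2)=9; μ^(3)=5; μ^(4)=13/5; μ^(5)=-15

((0, 1, 0, 0, 0); (0, 0, 1, 0, 0); (2, 0, 0, 0, 0); (1, 1, 1, 1, 1); (0, 0, 0, 0, 3))


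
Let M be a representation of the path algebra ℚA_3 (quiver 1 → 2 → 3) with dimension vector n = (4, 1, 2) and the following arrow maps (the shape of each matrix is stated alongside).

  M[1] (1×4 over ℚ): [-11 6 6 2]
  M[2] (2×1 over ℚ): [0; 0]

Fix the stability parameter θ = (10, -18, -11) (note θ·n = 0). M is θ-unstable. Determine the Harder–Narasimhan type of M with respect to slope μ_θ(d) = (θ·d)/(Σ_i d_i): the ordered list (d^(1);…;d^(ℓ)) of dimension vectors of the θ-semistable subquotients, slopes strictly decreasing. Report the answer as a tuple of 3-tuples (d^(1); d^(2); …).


Interval decomposition of M: I[1,1]^3, I[1,2], I[3,3]^2.
HN type (ℓ=3): μ^(1)=10; μ^(2)=-4; μ^(3)=-11

((3, 0, 0); (1, 1, 0); (0, 0, 2))


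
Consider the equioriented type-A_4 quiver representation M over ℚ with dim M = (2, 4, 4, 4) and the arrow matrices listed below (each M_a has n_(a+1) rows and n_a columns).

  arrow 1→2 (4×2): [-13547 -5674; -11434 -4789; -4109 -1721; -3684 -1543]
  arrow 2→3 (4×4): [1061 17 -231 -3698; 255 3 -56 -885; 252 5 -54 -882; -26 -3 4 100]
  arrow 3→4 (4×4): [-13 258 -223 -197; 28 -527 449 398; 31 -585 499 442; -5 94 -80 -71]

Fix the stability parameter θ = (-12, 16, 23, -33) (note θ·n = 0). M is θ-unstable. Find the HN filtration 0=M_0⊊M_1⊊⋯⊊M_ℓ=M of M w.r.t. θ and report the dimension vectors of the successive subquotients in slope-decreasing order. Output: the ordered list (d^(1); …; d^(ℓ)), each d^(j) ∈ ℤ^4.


Via rank(M_{q-1}∘⋯∘M_p): M ≅ I[1,4]^2, I[2,4]^2.
μ_θ-semistable layers: μ^(1)=2; μ^(2)=-12

((0, 4, 4, 4); (2, 0, 0, 0))


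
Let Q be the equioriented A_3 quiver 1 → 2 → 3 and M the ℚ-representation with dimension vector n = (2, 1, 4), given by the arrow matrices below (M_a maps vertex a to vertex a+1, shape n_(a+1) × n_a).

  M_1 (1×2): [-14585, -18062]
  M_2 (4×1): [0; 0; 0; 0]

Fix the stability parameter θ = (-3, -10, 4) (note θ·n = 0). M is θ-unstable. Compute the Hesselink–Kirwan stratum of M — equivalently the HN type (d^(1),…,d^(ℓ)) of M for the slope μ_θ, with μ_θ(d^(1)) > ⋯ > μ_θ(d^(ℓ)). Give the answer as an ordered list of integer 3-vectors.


Barcode: M ≅ I[1,1], I[1,2], I[3,3]^4. HN layers by μ_θ (3 steps, strictly decreasing):
  μ^(1)=4; μ^(2)=-3; μ^(3)=-13/2

((0, 0, 4); (1, 0, 0); (1, 1, 0))


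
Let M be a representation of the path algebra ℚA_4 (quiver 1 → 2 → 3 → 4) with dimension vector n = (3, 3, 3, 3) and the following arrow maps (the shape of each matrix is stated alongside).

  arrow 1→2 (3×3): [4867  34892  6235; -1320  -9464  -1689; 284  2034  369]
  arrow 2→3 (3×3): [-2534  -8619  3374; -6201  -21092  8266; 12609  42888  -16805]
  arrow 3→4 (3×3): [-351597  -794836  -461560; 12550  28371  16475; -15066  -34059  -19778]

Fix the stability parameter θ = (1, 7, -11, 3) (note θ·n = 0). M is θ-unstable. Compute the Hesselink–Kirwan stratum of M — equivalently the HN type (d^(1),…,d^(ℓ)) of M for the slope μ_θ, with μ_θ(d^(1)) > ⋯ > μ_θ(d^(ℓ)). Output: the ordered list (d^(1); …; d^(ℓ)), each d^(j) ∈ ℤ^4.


Barcode: M ≅ I[1,4]^3. HN layers by μ_θ (2 steps, strictly decreasing):
  μ^(1)=3; μ^(2)=-1

((0, 0, 0, 3); (3, 3, 3, 0))


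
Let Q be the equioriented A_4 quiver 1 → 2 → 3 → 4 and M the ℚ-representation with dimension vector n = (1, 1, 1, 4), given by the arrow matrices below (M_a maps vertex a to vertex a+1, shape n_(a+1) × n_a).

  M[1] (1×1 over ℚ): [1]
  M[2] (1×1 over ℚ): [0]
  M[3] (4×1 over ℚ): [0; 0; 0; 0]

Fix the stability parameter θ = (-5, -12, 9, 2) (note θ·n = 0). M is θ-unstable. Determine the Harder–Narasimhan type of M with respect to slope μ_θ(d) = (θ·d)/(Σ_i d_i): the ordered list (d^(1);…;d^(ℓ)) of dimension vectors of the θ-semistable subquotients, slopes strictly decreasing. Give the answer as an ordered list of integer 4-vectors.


Via rank(M_{q-1}∘⋯∘M_p): M ≅ I[1,2], I[3,3], I[4,4]^4.
μ_θ-semistable layers: μ^(1)=9; μ^(2)=2; μ^(3)=-17/2

((0, 0, 1, 0); (0, 0, 0, 4); (1, 1, 0, 0))


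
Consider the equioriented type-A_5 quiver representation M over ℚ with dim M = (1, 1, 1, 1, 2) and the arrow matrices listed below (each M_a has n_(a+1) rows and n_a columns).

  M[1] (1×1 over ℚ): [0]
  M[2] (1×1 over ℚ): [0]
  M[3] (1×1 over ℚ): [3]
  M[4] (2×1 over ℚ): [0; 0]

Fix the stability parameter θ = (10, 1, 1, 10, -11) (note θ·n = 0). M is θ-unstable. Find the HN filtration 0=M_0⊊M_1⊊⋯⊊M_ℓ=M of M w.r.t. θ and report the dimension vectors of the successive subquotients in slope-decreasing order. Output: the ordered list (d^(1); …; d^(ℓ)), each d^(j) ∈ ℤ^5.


Via rank(M_{q-1}∘⋯∘M_p): M ≅ I[1,1], I[2,2], I[3,4], I[5,5]^2.
μ_θ-semistable layers: μ^(1)=10; μ^(2)=1; μ^(3)=-11

((1, 0, 0, 1, 0); (0, 1, 1, 0, 0); (0, 0, 0, 0, 2))


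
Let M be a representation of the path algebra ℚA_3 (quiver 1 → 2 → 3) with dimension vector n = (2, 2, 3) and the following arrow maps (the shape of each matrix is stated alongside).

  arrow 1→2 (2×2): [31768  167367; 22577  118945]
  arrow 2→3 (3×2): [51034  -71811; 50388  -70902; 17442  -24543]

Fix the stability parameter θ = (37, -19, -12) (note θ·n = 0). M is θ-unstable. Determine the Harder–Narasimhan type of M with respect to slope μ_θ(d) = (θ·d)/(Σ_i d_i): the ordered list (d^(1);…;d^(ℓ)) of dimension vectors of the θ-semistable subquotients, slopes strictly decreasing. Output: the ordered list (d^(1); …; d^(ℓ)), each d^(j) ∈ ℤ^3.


Interval decomposition of M: I[1,2], I[1,3], I[3,3]^2.
HN type (ℓ=3): μ^(1)=9; μ^(2)=2; μ^(3)=-12

((1, 1, 0); (1, 1, 1); (0, 0, 2))


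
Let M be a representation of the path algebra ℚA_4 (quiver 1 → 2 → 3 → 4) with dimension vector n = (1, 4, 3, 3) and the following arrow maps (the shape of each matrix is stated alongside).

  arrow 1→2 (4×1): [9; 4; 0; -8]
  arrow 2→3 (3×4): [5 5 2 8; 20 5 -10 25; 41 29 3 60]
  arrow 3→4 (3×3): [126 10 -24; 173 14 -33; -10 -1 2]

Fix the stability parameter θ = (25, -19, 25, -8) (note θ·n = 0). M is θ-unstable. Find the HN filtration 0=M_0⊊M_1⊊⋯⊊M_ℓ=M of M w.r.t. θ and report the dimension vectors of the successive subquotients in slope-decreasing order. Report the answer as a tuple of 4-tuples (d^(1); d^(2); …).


Interval decomposition of M: I[1,4], I[2,2], I[2,4]^2.
HN type (ℓ=3): μ^(1)=17/2; μ^(2)=3; μ^(3)=-19

((0, 0, 3, 3); (1, 1, 0, 0); (0, 3, 0, 0))


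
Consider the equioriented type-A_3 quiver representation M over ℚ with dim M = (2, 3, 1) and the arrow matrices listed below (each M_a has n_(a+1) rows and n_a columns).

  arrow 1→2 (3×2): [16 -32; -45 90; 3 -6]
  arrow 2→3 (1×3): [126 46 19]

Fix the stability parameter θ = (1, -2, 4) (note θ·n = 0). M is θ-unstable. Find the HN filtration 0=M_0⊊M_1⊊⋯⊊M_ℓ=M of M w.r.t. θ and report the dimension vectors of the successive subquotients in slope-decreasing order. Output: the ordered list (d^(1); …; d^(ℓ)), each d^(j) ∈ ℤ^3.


Interval decomposition of M: I[1,1], I[1,3], I[2,2]^2.
HN type (ℓ=4): μ^(1)=4; μ^(2)=1; μ^(3)=-1/2; μ^(4)=-2

((0, 0, 1); (1, 0, 0); (1, 1, 0); (0, 2, 0))


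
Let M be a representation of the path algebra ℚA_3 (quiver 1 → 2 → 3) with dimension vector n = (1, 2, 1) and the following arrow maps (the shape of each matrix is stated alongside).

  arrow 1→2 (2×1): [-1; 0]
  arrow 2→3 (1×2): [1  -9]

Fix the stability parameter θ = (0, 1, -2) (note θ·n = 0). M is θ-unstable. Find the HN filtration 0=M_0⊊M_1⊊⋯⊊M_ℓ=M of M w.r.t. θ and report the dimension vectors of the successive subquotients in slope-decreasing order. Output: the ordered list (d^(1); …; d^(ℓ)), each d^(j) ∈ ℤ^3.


Interval decomposition of M: I[1,3], I[2,2].
HN type (ℓ=2): μ^(1)=1; μ^(2)=-1/3

((0, 1, 0); (1, 1, 1))


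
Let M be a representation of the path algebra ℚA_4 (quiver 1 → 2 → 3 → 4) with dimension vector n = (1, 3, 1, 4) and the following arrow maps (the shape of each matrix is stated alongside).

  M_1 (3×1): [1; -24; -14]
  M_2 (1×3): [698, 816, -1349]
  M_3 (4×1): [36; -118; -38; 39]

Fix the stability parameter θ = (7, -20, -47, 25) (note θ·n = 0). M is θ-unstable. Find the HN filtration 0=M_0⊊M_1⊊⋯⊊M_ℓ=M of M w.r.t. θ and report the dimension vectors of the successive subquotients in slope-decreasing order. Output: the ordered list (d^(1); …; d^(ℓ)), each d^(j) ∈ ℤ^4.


Barcode: M ≅ I[1,2], I[2,2], I[2,4], I[4,4]^3. HN layers by μ_θ (4 steps, strictly decreasing):
  μ^(1)=25; μ^(2)=-13/2; μ^(3)=-20; μ^(4)=-67/2

((0, 0, 0, 4); (1, 1, 0, 0); (0, 1, 0, 0); (0, 1, 1, 0))


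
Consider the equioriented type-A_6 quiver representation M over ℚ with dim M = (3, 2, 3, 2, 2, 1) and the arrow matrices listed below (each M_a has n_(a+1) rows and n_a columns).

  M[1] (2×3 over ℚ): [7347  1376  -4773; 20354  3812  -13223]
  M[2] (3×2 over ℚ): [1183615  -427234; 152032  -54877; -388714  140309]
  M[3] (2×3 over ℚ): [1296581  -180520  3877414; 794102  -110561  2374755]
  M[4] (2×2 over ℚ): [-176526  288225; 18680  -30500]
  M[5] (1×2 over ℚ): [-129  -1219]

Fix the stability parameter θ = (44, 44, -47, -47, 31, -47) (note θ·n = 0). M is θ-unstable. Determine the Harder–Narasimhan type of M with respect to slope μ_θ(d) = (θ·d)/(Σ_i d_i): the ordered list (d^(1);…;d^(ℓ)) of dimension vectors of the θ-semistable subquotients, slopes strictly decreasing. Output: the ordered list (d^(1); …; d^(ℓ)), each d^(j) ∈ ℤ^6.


Via rank(M_{q-1}∘⋯∘M_p): M ≅ I[1,1], I[1,3], I[1,6], I[3,4], I[5,5].
μ_θ-semistable layers: μ^(1)=44; μ^(2)=31; μ^(3)=41/3; μ^(4)=-11/3; μ^(5)=-47

((1, 0, 0, 0, 0, 0); (0, 0, 0, 0, 1, 0); (1, 1, 1, 0, 0, 0); (1, 1, 1, 1, 1, 1); (0, 0, 1, 1, 0, 0))


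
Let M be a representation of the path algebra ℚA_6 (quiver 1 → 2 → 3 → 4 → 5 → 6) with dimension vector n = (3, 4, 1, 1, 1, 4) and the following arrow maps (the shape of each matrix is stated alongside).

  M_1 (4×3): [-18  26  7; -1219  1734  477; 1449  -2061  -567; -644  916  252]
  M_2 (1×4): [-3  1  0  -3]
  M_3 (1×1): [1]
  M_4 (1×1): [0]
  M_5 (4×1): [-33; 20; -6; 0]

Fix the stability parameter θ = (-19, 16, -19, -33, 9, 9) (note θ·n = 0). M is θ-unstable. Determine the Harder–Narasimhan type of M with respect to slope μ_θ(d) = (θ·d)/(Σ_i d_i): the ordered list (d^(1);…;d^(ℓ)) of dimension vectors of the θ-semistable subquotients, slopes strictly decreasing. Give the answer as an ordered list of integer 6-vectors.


Barcode: M ≅ I[1,2]^2, I[1,4], I[2,2], I[5,6], I[6,6]^3. HN layers by μ_θ (4 steps, strictly decreasing):
  μ^(1)=16; μ^(2)=9; μ^(3)=-12; μ^(4)=-19

((0, 3, 0, 0, 0, 0); (0, 0, 0, 0, 1, 4); (0, 1, 1, 1, 0, 0); (3, 0, 0, 0, 0, 0))


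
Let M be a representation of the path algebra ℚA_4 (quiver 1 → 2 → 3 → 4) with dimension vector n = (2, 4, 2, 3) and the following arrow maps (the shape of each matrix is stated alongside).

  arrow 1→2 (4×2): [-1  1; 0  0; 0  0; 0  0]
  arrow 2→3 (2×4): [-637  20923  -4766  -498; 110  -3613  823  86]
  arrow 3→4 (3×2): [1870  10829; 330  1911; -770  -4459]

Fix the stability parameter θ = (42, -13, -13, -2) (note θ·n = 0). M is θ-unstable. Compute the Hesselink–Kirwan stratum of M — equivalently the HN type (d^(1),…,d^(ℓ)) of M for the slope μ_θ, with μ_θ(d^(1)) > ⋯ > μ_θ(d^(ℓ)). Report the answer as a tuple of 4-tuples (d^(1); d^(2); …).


Via rank(M_{q-1}∘⋯∘M_p): M ≅ I[1,1], I[1,3], I[2,2]^2, I[2,4], I[4,4]^2.
μ_θ-semistable layers: μ^(1)=42; μ^(2)=16/3; μ^(3)=-2; μ^(4)=-13

((1, 0, 0, 0); (1, 1, 1, 0); (0, 0, 0, 3); (0, 3, 1, 0))


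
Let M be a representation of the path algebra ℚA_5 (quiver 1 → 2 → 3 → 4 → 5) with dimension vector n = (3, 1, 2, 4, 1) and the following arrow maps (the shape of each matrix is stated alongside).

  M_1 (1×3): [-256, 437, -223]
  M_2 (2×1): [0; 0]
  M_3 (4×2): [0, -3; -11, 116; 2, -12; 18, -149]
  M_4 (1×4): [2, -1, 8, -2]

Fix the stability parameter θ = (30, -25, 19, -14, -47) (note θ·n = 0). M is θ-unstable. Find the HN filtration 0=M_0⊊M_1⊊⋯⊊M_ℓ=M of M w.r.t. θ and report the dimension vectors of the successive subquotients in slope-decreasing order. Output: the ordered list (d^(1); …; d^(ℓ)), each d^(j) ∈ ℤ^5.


Via rank(M_{q-1}∘⋯∘M_p): M ≅ I[1,1]^2, I[1,2], I[3,4], I[3,5], I[4,4]^2.
μ_θ-semistable layers: μ^(1)=30; μ^(2)=5/2; μ^(3)=-14

((2, 0, 0, 0, 0); (1, 1, 1, 1, 0); (0, 0, 1, 3, 1))


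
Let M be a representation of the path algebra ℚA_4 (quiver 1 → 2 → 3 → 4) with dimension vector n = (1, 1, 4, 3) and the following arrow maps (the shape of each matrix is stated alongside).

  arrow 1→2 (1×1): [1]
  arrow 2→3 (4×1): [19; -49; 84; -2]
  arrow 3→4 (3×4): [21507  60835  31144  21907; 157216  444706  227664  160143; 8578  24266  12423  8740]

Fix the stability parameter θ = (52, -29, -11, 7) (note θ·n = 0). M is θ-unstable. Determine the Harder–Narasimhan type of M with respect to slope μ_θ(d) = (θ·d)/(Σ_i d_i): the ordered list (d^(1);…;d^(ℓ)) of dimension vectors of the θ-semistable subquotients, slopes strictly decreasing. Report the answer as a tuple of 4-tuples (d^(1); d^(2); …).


Via rank(M_{q-1}∘⋯∘M_p): M ≅ I[1,3], I[3,4]^3.
μ_θ-semistable layers: μ^(1)=7; μ^(2)=4; μ^(3)=-11

((0, 0, 0, 3); (1, 1, 1, 0); (0, 0, 3, 0))


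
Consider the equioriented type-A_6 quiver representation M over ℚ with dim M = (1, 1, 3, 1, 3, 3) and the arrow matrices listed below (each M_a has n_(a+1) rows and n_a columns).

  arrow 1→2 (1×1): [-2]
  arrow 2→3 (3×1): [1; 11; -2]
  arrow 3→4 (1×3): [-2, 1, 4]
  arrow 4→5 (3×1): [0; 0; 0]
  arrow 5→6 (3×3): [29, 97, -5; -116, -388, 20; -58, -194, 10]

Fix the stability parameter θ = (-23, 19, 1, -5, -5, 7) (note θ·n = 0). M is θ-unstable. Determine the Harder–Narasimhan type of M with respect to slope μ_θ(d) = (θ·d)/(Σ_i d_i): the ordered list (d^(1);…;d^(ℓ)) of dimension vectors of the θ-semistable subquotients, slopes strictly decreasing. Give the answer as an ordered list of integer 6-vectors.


Barcode: M ≅ I[1,4], I[3,3]^2, I[5,5]^2, I[5,6], I[6,6]^2. HN layers by μ_θ (5 steps, strictly decreasing):
  μ^(1)=7; μ^(2)=5; μ^(3)=1; μ^(4)=-5; μ^(5)=-23

((0, 0, 0, 0, 0, 3); (0, 1, 1, 1, 0, 0); (0, 0, 2, 0, 0, 0); (0, 0, 0, 0, 3, 0); (1, 0, 0, 0, 0, 0))


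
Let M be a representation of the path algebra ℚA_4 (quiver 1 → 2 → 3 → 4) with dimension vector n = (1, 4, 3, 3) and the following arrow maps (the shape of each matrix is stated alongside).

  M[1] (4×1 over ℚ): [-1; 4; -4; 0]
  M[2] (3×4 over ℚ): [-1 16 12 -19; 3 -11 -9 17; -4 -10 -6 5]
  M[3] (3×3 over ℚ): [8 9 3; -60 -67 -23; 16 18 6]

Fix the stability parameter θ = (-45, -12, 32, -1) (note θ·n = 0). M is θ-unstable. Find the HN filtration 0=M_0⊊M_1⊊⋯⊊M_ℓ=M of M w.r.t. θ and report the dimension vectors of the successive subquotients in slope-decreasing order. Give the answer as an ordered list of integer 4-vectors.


Via rank(M_{q-1}∘⋯∘M_p): M ≅ I[1,4], I[2,2], I[2,3], I[2,4], I[4,4].
μ_θ-semistable layers: μ^(1)=32; μ^(2)=31/2; μ^(3)=-1; μ^(4)=-12; μ^(5)=-45

((0, 0, 1, 0); (0, 0, 2, 2); (0, 0, 0, 1); (0, 4, 0, 0); (1, 0, 0, 0))


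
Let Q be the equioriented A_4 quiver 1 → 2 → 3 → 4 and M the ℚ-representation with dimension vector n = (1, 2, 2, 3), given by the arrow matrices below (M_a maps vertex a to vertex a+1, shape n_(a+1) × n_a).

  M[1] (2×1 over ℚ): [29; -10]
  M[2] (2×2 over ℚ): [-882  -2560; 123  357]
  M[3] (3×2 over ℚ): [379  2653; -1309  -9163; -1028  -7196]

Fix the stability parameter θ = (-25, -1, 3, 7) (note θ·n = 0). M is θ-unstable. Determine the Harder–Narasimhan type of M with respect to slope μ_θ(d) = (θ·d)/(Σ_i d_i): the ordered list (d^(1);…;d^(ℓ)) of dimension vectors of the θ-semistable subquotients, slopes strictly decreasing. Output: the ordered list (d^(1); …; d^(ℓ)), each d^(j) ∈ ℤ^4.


Interval decomposition of M: I[1,4], I[2,3], I[4,4]^2.
HN type (ℓ=4): μ^(1)=7; μ^(2)=3; μ^(3)=-1; μ^(4)=-25

((0, 0, 0, 3); (0, 0, 2, 0); (0, 2, 0, 0); (1, 0, 0, 0))


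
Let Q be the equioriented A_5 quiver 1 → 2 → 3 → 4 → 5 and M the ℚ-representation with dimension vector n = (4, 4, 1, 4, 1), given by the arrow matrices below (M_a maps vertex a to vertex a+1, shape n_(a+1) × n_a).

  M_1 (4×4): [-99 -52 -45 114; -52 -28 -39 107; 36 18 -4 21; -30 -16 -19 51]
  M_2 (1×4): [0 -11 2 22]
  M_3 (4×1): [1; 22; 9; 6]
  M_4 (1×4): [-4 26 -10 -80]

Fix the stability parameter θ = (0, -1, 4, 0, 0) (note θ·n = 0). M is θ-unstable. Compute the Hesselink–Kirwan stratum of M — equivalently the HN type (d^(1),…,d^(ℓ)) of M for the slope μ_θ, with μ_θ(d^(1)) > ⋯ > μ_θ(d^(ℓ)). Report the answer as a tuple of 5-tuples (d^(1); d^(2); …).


Interval decomposition of M: I[1,1], I[1,2]^2, I[1,5], I[2,2], I[4,4]^3.
HN type (ℓ=4): μ^(1)=4/3; μ^(2)=0; μ^(3)=-1/2; μ^(4)=-1

((0, 0, 1, 1, 1); (1, 0, 0, 3, 0); (3, 3, 0, 0, 0); (0, 1, 0, 0, 0))


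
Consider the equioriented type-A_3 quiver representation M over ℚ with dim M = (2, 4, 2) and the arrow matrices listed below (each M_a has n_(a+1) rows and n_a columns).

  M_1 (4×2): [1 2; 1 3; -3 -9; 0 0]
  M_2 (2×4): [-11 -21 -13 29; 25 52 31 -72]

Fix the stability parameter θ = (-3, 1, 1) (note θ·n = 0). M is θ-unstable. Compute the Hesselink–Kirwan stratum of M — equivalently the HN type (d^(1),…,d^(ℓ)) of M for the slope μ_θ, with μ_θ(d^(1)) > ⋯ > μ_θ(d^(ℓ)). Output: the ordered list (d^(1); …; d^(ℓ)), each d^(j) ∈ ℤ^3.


Via rank(M_{q-1}∘⋯∘M_p): M ≅ I[1,3]^2, I[2,2]^2.
μ_θ-semistable layers: μ^(1)=1; μ^(2)=-3

((0, 4, 2); (2, 0, 0))


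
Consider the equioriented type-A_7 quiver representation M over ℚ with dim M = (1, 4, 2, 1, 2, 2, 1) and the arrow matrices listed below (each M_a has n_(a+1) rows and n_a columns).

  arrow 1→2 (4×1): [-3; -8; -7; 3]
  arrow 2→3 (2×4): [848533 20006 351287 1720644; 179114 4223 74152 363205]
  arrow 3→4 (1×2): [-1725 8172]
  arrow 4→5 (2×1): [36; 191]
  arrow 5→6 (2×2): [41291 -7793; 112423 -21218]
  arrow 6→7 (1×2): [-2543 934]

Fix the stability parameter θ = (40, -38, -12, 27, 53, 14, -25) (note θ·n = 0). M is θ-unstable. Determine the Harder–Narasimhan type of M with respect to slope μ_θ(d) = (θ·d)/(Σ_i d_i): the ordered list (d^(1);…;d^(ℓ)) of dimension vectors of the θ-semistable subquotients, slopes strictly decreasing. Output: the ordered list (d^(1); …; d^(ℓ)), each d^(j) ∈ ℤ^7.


Interval decomposition of M: I[1,3], I[2,2]^2, I[2,7], I[5,6].
HN type (ℓ=5): μ^(1)=67/2; μ^(2)=69/4; μ^(3)=-10/3; μ^(4)=-12; μ^(5)=-38

((0, 0, 0, 0, 1, 1, 0); (0, 0, 0, 1, 1, 1, 1); (1, 1, 1, 0, 0, 0, 0); (0, 0, 1, 0, 0, 0, 0); (0, 3, 0, 0, 0, 0, 0))


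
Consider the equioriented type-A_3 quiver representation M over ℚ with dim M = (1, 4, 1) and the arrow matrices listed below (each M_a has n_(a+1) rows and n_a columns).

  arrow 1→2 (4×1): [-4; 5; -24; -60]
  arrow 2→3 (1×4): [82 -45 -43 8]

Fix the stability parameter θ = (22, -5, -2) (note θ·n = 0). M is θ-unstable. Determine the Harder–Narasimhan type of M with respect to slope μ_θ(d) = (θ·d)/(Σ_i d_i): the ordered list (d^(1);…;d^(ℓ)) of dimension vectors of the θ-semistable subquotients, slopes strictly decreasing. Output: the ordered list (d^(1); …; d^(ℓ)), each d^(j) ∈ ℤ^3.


Interval decomposition of M: I[1,3], I[2,2]^3.
HN type (ℓ=2): μ^(1)=5; μ^(2)=-5

((1, 1, 1); (0, 3, 0))


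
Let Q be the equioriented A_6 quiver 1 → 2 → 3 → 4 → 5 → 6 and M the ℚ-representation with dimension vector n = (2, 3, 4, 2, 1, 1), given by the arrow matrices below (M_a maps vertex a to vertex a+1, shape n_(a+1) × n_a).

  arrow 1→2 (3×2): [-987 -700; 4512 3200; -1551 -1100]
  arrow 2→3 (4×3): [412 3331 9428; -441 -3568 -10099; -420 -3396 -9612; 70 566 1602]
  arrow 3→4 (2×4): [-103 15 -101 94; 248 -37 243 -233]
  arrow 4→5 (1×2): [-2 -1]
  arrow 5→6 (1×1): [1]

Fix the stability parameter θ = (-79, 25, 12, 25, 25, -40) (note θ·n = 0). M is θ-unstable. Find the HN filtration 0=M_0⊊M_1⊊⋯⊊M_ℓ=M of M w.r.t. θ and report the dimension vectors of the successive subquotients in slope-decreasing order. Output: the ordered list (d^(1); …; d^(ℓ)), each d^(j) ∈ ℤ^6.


Via rank(M_{q-1}∘⋯∘M_p): M ≅ I[1,1], I[1,2], I[2,4], I[2,6], I[3,3]^2.
μ_θ-semistable layers: μ^(1)=25; μ^(2)=37/2; μ^(3)=12; μ^(4)=47/5; μ^(5)=-79

((0, 1, 0, 1, 0, 0); (0, 1, 1, 0, 0, 0); (0, 0, 2, 0, 0, 0); (0, 1, 1, 1, 1, 1); (2, 0, 0, 0, 0, 0))


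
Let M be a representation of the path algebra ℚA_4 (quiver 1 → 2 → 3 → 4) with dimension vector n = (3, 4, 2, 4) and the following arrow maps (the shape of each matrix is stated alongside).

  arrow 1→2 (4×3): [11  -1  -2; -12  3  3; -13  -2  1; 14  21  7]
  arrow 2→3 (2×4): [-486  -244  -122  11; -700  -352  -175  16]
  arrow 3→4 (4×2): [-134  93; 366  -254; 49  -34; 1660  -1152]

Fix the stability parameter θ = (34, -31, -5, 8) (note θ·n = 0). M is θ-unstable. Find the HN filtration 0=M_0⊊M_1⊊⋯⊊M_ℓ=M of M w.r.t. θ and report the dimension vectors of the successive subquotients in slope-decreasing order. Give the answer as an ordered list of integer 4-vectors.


Via rank(M_{q-1}∘⋯∘M_p): M ≅ I[1,1], I[1,4]^2, I[2,2]^2, I[4,4]^2.
μ_θ-semistable layers: μ^(1)=34; μ^(2)=8; μ^(3)=-2/3; μ^(4)=-31

((1, 0, 0, 0); (0, 0, 0, 4); (2, 2, 2, 0); (0, 2, 0, 0))


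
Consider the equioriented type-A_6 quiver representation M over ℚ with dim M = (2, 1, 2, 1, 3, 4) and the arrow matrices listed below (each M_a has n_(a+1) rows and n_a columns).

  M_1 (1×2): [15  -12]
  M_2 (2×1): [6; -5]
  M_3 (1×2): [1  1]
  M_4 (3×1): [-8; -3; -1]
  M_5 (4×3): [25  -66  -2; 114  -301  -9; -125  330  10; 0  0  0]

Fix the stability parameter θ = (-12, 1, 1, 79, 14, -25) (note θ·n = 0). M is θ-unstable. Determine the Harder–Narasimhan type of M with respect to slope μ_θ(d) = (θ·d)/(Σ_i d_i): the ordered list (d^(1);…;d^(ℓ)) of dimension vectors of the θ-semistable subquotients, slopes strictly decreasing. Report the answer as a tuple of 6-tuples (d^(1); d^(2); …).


Barcode: M ≅ I[1,1], I[1,5], I[3,3], I[5,6]^2, I[6,6]^2. HN layers by μ_θ (5 steps, strictly decreasing):
  μ^(1)=93/2; μ^(2)=1; μ^(3)=-11/2; μ^(4)=-12; μ^(5)=-25

((0, 0, 0, 1, 1, 0); (0, 1, 2, 0, 0, 0); (0, 0, 0, 0, 2, 2); (2, 0, 0, 0, 0, 0); (0, 0, 0, 0, 0, 2))


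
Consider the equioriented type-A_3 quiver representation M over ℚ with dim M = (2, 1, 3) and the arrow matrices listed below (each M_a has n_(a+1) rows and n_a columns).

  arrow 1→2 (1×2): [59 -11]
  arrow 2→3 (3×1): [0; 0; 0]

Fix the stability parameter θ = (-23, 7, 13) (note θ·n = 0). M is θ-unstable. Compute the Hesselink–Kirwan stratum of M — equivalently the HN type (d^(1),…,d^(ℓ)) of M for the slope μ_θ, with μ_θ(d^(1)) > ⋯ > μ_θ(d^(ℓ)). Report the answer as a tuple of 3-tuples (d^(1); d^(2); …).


Via rank(M_{q-1}∘⋯∘M_p): M ≅ I[1,1], I[1,2], I[3,3]^3.
μ_θ-semistable layers: μ^(1)=13; μ^(2)=7; μ^(3)=-23

((0, 0, 3); (0, 1, 0); (2, 0, 0))


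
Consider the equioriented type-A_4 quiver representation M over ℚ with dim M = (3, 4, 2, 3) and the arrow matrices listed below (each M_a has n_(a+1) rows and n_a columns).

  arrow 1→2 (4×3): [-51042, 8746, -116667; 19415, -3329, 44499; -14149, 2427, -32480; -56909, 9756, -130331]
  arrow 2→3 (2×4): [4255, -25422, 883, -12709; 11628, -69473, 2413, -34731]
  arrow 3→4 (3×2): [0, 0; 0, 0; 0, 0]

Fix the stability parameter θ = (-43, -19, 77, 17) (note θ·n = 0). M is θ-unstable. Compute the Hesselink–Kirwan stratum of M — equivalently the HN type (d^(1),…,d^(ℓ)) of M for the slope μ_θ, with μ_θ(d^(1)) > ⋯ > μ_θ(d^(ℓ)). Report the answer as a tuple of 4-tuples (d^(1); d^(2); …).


Barcode: M ≅ I[1,2], I[1,3]^2, I[2,2], I[4,4]^3. HN layers by μ_θ (4 steps, strictly decreasing):
  μ^(1)=77; μ^(2)=17; μ^(3)=-19; μ^(4)=-43

((0, 0, 2, 0); (0, 0, 0, 3); (0, 4, 0, 0); (3, 0, 0, 0))


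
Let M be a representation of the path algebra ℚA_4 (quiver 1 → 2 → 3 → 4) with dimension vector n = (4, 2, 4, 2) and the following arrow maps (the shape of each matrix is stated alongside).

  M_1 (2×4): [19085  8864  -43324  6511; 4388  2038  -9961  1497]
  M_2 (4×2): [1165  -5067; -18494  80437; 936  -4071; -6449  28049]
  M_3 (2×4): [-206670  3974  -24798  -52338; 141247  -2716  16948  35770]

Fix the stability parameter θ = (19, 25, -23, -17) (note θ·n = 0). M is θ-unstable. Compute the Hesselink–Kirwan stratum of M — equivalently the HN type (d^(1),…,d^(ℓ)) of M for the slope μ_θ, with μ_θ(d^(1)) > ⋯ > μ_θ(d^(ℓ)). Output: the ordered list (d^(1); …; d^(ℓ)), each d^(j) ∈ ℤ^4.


Interval decomposition of M: I[1,1]^2, I[1,3], I[1,4], I[3,3], I[3,4].
HN type (ℓ=5): μ^(1)=19; μ^(2)=7; μ^(3)=1; μ^(4)=-17; μ^(5)=-23

((2, 0, 0, 0); (1, 1, 1, 0); (1, 1, 1, 1); (0, 0, 0, 1); (0, 0, 2, 0))


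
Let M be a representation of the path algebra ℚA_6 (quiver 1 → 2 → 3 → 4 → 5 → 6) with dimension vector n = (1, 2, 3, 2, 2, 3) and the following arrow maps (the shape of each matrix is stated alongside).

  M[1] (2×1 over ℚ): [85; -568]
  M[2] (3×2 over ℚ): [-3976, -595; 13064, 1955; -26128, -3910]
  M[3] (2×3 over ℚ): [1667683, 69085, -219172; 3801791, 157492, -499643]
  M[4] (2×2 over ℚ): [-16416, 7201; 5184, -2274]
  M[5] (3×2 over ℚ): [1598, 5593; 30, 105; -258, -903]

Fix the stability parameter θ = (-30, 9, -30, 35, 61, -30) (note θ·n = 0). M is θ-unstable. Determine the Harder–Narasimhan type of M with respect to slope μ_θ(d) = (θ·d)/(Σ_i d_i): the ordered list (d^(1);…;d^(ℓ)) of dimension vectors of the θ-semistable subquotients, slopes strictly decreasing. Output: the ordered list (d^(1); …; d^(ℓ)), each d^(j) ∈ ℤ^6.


Via rank(M_{q-1}∘⋯∘M_p): M ≅ I[1,2], I[2,6], I[3,3], I[3,4], I[5,5], I[6,6]^2.
μ_θ-semistable layers: μ^(1)=61; μ^(2)=35; μ^(3)=22; μ^(4)=9; μ^(5)=-21/2; μ^(6)=-30

((0, 0, 0, 0, 1, 0); (0, 0, 0, 1, 0, 0); (0, 0, 0, 1, 1, 1); (0, 1, 0, 0, 0, 0); (0, 1, 1, 0, 0, 0); (1, 0, 2, 0, 0, 2))
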